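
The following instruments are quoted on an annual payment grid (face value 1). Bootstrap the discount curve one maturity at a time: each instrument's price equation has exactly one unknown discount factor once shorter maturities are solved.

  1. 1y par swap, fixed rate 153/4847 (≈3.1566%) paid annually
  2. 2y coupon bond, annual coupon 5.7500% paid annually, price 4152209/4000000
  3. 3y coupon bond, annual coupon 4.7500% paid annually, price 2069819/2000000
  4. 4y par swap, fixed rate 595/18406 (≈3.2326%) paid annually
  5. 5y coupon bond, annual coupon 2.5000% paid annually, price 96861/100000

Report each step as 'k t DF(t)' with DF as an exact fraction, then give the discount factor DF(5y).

1 1 4847/5000
2 2 9289/10000
3 3 9019/10000
4 4 881/1000
5 5 1069/1250
DF(5y) = 1069/1250 ≈ 0.855200

step 1 [1y] swap r/1=153/4847: DF=(1 − 153/4847·(0))/(1+153/4847) = 4847/5000 ≈ 0.969400
step 2 [2y] bond c/1=23/400: DF=(4152209/4000000 − 23/400·(0.969400))/(1+23/400) = 9289/10000 ≈ 0.928900
step 3 [3y] bond c/1=19/400: DF=(2069819/2000000 − 19/400·(0.969400+0.928900))/(1+19/400) = 9019/10000 ≈ 0.901900
step 4 [4y] swap r/1=595/18406: DF=(1 − 595/18406·(0.969400+0.928900+0.901900))/(1+595/18406) = 881/1000 ≈ 0.881000
step 5 [5y] bond c/1=1/40: DF=(96861/100000 − 1/40·(0.969400+0.928900+0.901900+0.881000))/(1+1/40) = 1069/1250 ≈ 0.855200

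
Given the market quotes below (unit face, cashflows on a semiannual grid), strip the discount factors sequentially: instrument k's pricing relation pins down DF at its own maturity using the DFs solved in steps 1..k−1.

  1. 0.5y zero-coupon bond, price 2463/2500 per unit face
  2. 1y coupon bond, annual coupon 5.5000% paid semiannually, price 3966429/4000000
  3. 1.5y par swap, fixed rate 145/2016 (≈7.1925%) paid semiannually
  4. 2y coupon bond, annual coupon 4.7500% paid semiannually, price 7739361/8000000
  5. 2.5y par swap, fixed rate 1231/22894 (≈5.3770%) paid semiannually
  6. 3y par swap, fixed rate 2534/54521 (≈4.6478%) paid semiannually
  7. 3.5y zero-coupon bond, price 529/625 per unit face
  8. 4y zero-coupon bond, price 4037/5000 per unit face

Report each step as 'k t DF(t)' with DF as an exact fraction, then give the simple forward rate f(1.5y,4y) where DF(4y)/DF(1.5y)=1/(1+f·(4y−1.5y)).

step 1 [0.5y] zero: DF = P = 2463/2500 ≈ 0.985200
step 2 [1y] bond c/2=11/400: DF=(3966429/4000000 − 11/400·(0.985200))/(1+11/400) = 9387/10000 ≈ 0.938700
step 3 [1.5y] swap r/2=145/4032: DF=(1 − 145/4032·(0.985200+0.938700))/(1+145/4032) = 1797/2000 ≈ 0.898500
step 4 [2y] bond c/2=19/800: DF=(7739361/8000000 − 19/800·(0.985200+0.938700+0.898500))/(1+19/800) = 1759/2000 ≈ 0.879500
step 5 [2.5y] swap r/2=1231/45788: DF=(1 − 1231/45788·(0.985200+0.938700+0.898500+0.879500))/(1+1231/45788) = 8769/10000 ≈ 0.876900
step 6 [3y] swap r/2=1267/54521: DF=(1 − 1267/54521·(0.985200+0.938700+0.898500+0.879500+0.876900))/(1+1267/54521) = 8733/10000 ≈ 0.873300
step 7 [3.5y] zero: DF = P = 529/625 ≈ 0.846400
step 8 [4y] zero: DF = P = 4037/5000 ≈ 0.807400

1 1/2 2463/2500
2 1 9387/10000
3 3/2 1797/2000
4 2 1759/2000
5 5/2 8769/10000
6 3 8733/10000
7 7/2 529/625
8 4 4037/5000
f(1.5y,4y) = ((1797/2000)/(4037/5000) − 1)/(5/2) = 911/20185 ≈ 4.5133%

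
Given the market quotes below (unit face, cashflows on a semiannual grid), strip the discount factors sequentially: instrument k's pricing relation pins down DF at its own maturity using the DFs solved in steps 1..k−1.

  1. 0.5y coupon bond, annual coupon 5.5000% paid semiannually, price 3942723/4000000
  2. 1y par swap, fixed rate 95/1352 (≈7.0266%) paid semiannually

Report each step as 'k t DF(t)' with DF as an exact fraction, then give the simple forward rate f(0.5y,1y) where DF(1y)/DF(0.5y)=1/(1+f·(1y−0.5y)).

1 1/2 9593/10000
2 1 1867/2000
f(0.5y,1y) = ((9593/10000)/(1867/2000) − 1)/(1/2) = 516/9335 ≈ 5.5276%

step 1 [0.5y] bond c/2=11/400: DF=(3942723/4000000 − 11/400·(0))/(1+11/400) = 9593/10000 ≈ 0.959300
step 2 [1y] swap r/2=95/2704: DF=(1 − 95/2704·(0.959300))/(1+95/2704) = 1867/2000 ≈ 0.933500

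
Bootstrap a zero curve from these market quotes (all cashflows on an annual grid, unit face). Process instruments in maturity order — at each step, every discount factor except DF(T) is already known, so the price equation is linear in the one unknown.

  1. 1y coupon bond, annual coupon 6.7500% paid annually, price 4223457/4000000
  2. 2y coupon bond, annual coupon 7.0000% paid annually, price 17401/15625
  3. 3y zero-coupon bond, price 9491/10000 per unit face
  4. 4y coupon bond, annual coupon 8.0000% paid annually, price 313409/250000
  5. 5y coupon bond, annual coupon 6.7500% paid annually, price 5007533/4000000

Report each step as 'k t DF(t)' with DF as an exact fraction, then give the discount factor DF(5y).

1 1 9891/10000
2 2 9761/10000
3 3 9491/10000
4 4 9449/10000
5 5 9287/10000
DF(5y) = 9287/10000 ≈ 0.928700

step 1 [1y] bond c/1=27/400: DF=(4223457/4000000 − 27/400·(0))/(1+27/400) = 9891/10000 ≈ 0.989100
step 2 [2y] bond c/1=7/100: DF=(17401/15625 − 7/100·(0.989100))/(1+7/100) = 9761/10000 ≈ 0.976100
step 3 [3y] zero: DF = P = 9491/10000 ≈ 0.949100
step 4 [4y] bond c/1=2/25: DF=(313409/250000 − 2/25·(0.989100+0.976100+0.949100))/(1+2/25) = 9449/10000 ≈ 0.944900
step 5 [5y] bond c/1=27/400: DF=(5007533/4000000 − 27/400·(0.989100+0.976100+0.949100+0.944900))/(1+27/400) = 9287/10000 ≈ 0.928700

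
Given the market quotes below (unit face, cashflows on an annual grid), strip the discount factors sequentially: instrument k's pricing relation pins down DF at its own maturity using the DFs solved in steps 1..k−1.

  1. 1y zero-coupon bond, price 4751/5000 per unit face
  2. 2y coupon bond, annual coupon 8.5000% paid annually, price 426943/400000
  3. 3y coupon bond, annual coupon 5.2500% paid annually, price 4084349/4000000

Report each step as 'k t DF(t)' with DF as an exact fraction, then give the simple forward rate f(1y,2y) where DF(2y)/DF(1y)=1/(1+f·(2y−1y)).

step 1 [1y] zero: DF = P = 4751/5000 ≈ 0.950200
step 2 [2y] bond c/1=17/200: DF=(426943/400000 − 17/200·(0.950200))/(1+17/200) = 9093/10000 ≈ 0.909300
step 3 [3y] bond c/1=21/400: DF=(4084349/4000000 − 21/400·(0.950200+0.909300))/(1+21/400) = 4387/5000 ≈ 0.877400

1 1 4751/5000
2 2 9093/10000
3 3 4387/5000
f(1y,2y) = ((4751/5000)/(9093/10000) − 1)/(1) = 409/9093 ≈ 4.4980%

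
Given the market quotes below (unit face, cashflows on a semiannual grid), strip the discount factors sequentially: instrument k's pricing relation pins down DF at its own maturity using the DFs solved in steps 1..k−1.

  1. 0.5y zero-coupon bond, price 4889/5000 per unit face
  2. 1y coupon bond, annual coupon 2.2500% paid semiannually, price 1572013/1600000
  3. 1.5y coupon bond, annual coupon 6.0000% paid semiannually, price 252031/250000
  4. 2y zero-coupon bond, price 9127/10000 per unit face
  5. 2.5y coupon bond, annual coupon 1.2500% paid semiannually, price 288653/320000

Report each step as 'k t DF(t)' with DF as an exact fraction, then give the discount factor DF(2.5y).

step 1 [0.5y] zero: DF = P = 4889/5000 ≈ 0.977800
step 2 [1y] bond c/2=9/800: DF=(1572013/1600000 − 9/800·(0.977800))/(1+9/800) = 9607/10000 ≈ 0.960700
step 3 [1.5y] bond c/2=3/100: DF=(252031/250000 − 3/100·(0.977800+0.960700))/(1+3/100) = 9223/10000 ≈ 0.922300
step 4 [2y] zero: DF = P = 9127/10000 ≈ 0.912700
step 5 [2.5y] bond c/2=1/160: DF=(288653/320000 − 1/160·(0.977800+0.960700+0.922300+0.912700))/(1+1/160) = 873/1000 ≈ 0.873000

1 1/2 4889/5000
2 1 9607/10000
3 3/2 9223/10000
4 2 9127/10000
5 5/2 873/1000
DF(2.5y) = 873/1000 ≈ 0.873000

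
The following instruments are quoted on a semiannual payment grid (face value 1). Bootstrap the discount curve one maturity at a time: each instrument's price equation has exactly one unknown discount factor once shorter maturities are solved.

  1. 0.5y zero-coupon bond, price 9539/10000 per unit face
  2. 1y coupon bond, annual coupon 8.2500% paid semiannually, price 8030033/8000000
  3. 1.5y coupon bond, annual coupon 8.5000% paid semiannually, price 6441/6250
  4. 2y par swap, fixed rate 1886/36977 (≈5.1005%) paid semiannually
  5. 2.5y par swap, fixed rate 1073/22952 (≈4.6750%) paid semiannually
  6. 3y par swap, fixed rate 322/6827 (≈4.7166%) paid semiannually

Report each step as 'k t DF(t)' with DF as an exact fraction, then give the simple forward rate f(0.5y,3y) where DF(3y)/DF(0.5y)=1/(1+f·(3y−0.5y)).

step 1 [0.5y] zero: DF = P = 9539/10000 ≈ 0.953900
step 2 [1y] bond c/2=33/800: DF=(8030033/8000000 − 33/800·(0.953900))/(1+33/800) = 4631/5000 ≈ 0.926200
step 3 [1.5y] bond c/2=17/400: DF=(6441/6250 − 17/400·(0.953900+0.926200))/(1+17/400) = 9119/10000 ≈ 0.911900
step 4 [2y] swap r/2=943/36977: DF=(1 − 943/36977·(0.953900+0.926200+0.911900))/(1+943/36977) = 9057/10000 ≈ 0.905700
step 5 [2.5y] swap r/2=1073/45904: DF=(1 − 1073/45904·(0.953900+0.926200+0.911900+0.905700))/(1+1073/45904) = 8927/10000 ≈ 0.892700
step 6 [3y] swap r/2=161/6827: DF=(1 − 161/6827·(0.953900+0.926200+0.911900+0.905700+0.892700))/(1+161/6827) = 1089/1250 ≈ 0.871200

1 1/2 9539/10000
2 1 4631/5000
3 3/2 9119/10000
4 2 9057/10000
5 5/2 8927/10000
6 3 1089/1250
f(0.5y,3y) = ((9539/10000)/(1089/1250) − 1)/(5/2) = 827/21780 ≈ 3.7971%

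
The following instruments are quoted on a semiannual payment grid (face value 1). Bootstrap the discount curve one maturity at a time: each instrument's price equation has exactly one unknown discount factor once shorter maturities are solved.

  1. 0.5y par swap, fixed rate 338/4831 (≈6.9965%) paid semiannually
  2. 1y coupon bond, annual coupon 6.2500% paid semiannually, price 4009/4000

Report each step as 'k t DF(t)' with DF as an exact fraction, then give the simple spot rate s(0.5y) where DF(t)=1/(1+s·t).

step 1 [0.5y] swap r/2=169/4831: DF=(1 − 169/4831·(0))/(1+169/4831) = 4831/5000 ≈ 0.966200
step 2 [1y] bond c/2=1/32: DF=(4009/4000 − 1/32·(0.966200))/(1+1/32) = 4713/5000 ≈ 0.942600

1 1/2 4831/5000
2 1 4713/5000
s(0.5y) = (1/(4831/5000) − 1)/(1/2) = 338/4831 ≈ 6.9965%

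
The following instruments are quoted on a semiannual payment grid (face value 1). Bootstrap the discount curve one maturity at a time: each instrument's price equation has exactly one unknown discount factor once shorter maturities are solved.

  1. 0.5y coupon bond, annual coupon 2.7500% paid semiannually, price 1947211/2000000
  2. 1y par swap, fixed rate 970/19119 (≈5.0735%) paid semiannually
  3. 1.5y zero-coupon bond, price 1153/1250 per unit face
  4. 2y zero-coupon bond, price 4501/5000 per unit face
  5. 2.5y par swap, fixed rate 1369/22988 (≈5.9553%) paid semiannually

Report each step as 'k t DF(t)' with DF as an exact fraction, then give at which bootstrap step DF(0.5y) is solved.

step 1 [0.5y] bond c/2=11/800: DF=(1947211/2000000 − 11/800·(0))/(1+11/800) = 2401/2500 ≈ 0.960400
step 2 [1y] swap r/2=485/19119: DF=(1 − 485/19119·(0.960400))/(1+485/19119) = 1903/2000 ≈ 0.951500
step 3 [1.5y] zero: DF = P = 1153/1250 ≈ 0.922400
step 4 [2y] zero: DF = P = 4501/5000 ≈ 0.900200
step 5 [2.5y] swap r/2=1369/45976: DF=(1 − 1369/45976·(0.960400+0.951500+0.922400+0.900200))/(1+1369/45976) = 8631/10000 ≈ 0.863100

1 1/2 2401/2500
2 1 1903/2000
3 3/2 1153/1250
4 2 4501/5000
5 5/2 8631/10000
DF(0.5y) is solved at step 1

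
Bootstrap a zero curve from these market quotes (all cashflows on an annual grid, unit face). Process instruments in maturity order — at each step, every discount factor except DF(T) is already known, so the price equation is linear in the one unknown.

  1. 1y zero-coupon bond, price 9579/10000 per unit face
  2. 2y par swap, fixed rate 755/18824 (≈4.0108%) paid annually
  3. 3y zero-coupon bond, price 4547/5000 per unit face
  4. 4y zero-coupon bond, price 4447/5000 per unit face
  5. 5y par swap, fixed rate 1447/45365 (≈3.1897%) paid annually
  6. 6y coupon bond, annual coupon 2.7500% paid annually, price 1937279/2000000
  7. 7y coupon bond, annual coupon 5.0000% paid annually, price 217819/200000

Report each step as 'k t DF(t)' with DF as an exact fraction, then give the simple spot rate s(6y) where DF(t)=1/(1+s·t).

step 1 [1y] zero: DF = P = 9579/10000 ≈ 0.957900
step 2 [2y] swap r/1=755/18824: DF=(1 − 755/18824·(0.957900))/(1+755/18824) = 1849/2000 ≈ 0.924500
step 3 [3y] zero: DF = P = 4547/5000 ≈ 0.909400
step 4 [4y] zero: DF = P = 4447/5000 ≈ 0.889400
step 5 [5y] swap r/1=1447/45365: DF=(1 − 1447/45365·(0.957900+0.924500+0.909400+0.889400))/(1+1447/45365) = 8553/10000 ≈ 0.855300
step 6 [6y] bond c/1=11/400: DF=(1937279/2000000 − 11/400·(0.957900+0.924500+0.909400+0.889400+0.855300))/(1+11/400) = 8213/10000 ≈ 0.821300
step 7 [7y] bond c/1=1/20: DF=(217819/200000 − 1/20·(0.957900+0.924500+0.909400+0.889400+0.855300+0.821300))/(1+1/20) = 7821/10000 ≈ 0.782100

1 1 9579/10000
2 2 1849/2000
3 3 4547/5000
4 4 4447/5000
5 5 8553/10000
6 6 8213/10000
7 7 7821/10000
s(6y) = (1/(8213/10000) − 1)/(6) = 1787/49278 ≈ 3.6264%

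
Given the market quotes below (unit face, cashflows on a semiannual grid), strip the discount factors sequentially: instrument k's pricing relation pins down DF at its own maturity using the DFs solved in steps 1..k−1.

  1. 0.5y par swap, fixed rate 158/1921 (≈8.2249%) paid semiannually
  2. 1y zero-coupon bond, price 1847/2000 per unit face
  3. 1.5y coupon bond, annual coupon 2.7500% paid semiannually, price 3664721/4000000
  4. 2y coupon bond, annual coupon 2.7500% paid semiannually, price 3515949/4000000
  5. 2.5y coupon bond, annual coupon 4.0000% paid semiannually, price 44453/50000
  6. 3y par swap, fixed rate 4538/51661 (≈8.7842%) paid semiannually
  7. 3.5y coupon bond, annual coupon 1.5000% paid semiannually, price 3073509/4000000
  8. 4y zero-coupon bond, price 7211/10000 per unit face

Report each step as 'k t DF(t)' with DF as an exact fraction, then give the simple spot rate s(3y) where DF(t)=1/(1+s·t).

step 1 [0.5y] swap r/2=79/1921: DF=(1 − 79/1921·(0))/(1+79/1921) = 1921/2000 ≈ 0.960500
step 2 [1y] zero: DF = P = 1847/2000 ≈ 0.923500
step 3 [1.5y] bond c/2=11/800: DF=(3664721/4000000 − 11/800·(0.960500+0.923500))/(1+11/800) = 4391/5000 ≈ 0.878200
step 4 [2y] bond c/2=11/800: DF=(3515949/4000000 − 11/800·(0.960500+0.923500+0.878200))/(1+11/800) = 1037/1250 ≈ 0.829600
step 5 [2.5y] bond c/2=1/50: DF=(44453/50000 − 1/50·(0.960500+0.923500+0.878200+0.829600))/(1+1/50) = 2003/2500 ≈ 0.801200
step 6 [3y] swap r/2=2269/51661: DF=(1 − 2269/51661·(0.960500+0.923500+0.878200+0.829600+0.801200))/(1+2269/51661) = 7731/10000 ≈ 0.773100
step 7 [3.5y] bond c/2=3/400: DF=(3073509/4000000 − 3/400·(0.960500+0.923500+0.878200+0.829600+0.801200+0.773100))/(1+3/400) = 3621/5000 ≈ 0.724200
step 8 [4y] zero: DF = P = 7211/10000 ≈ 0.721100

1 1/2 1921/2000
2 1 1847/2000
3 3/2 4391/5000
4 2 1037/1250
5 5/2 2003/2500
6 3 7731/10000
7 7/2 3621/5000
8 4 7211/10000
s(3y) = (1/(7731/10000) − 1)/(3) = 2269/23193 ≈ 9.7831%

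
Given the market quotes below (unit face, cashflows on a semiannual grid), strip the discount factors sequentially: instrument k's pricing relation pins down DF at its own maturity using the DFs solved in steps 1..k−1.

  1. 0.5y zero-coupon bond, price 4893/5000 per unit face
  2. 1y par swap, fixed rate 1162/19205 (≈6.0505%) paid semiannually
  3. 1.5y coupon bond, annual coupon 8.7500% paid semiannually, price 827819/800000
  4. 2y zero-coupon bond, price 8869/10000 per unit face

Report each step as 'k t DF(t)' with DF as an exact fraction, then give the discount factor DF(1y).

1 1/2 4893/5000
2 1 9419/10000
3 3/2 9109/10000
4 2 8869/10000
DF(1y) = 9419/10000 ≈ 0.941900

step 1 [0.5y] zero: DF = P = 4893/5000 ≈ 0.978600
step 2 [1y] swap r/2=581/19205: DF=(1 − 581/19205·(0.978600))/(1+581/19205) = 9419/10000 ≈ 0.941900
step 3 [1.5y] bond c/2=7/160: DF=(827819/800000 − 7/160·(0.978600+0.941900))/(1+7/160) = 9109/10000 ≈ 0.910900
step 4 [2y] zero: DF = P = 8869/10000 ≈ 0.886900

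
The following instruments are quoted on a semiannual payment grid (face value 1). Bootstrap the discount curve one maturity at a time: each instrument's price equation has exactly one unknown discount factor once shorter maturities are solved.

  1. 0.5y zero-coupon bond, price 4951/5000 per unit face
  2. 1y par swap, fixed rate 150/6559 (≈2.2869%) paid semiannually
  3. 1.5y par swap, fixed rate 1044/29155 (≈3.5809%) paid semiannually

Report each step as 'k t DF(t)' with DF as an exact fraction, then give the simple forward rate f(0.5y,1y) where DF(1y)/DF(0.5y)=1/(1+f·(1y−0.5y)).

1 1/2 4951/5000
2 1 391/400
3 3/2 4739/5000
f(0.5y,1y) = ((4951/5000)/(391/400) − 1)/(1/2) = 254/9775 ≈ 2.5985%

step 1 [0.5y] zero: DF = P = 4951/5000 ≈ 0.990200
step 2 [1y] swap r/2=75/6559: DF=(1 − 75/6559·(0.990200))/(1+75/6559) = 391/400 ≈ 0.977500
step 3 [1.5y] swap r/2=522/29155: DF=(1 − 522/29155·(0.990200+0.977500))/(1+522/29155) = 4739/5000 ≈ 0.947800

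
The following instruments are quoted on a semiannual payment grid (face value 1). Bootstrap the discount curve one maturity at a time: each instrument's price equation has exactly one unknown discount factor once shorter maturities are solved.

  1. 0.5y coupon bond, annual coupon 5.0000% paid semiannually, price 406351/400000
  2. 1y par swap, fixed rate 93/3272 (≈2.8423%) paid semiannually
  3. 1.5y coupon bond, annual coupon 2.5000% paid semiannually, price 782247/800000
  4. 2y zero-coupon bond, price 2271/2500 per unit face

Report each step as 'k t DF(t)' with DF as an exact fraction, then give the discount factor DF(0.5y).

step 1 [0.5y] bond c/2=1/40: DF=(406351/400000 − 1/40·(0))/(1+1/40) = 9911/10000 ≈ 0.991100
step 2 [1y] swap r/2=93/6544: DF=(1 − 93/6544·(0.991100))/(1+93/6544) = 9721/10000 ≈ 0.972100
step 3 [1.5y] bond c/2=1/80: DF=(782247/800000 − 1/80·(0.991100+0.972100))/(1+1/80) = 1883/2000 ≈ 0.941500
step 4 [2y] zero: DF = P = 2271/2500 ≈ 0.908400

1 1/2 9911/10000
2 1 9721/10000
3 3/2 1883/2000
4 2 2271/2500
DF(0.5y) = 9911/10000 ≈ 0.991100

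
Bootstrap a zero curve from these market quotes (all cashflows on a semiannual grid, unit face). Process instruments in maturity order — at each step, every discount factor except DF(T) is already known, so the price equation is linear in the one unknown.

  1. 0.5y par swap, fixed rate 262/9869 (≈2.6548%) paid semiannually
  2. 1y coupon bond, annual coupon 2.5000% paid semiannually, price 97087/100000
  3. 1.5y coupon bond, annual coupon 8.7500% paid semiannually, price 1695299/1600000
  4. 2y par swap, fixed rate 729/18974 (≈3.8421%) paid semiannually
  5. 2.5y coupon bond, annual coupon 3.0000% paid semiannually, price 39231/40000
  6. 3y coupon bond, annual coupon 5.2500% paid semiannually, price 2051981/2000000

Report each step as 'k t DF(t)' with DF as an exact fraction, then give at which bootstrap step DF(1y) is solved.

1 1/2 9869/10000
2 1 9467/10000
3 3/2 9341/10000
4 2 9271/10000
5 5/2 4551/5000
6 3 4397/5000
DF(1y) is solved at step 2

step 1 [0.5y] swap r/2=131/9869: DF=(1 − 131/9869·(0))/(1+131/9869) = 9869/10000 ≈ 0.986900
step 2 [1y] bond c/2=1/80: DF=(97087/100000 − 1/80·(0.986900))/(1+1/80) = 9467/10000 ≈ 0.946700
step 3 [1.5y] bond c/2=7/160: DF=(1695299/1600000 − 7/160·(0.986900+0.946700))/(1+7/160) = 9341/10000 ≈ 0.934100
step 4 [2y] swap r/2=729/37948: DF=(1 − 729/37948·(0.986900+0.946700+0.934100))/(1+729/37948) = 9271/10000 ≈ 0.927100
step 5 [2.5y] bond c/2=3/200: DF=(39231/40000 − 3/200·(0.986900+0.946700+0.934100+0.927100))/(1+3/200) = 4551/5000 ≈ 0.910200
step 6 [3y] bond c/2=21/800: DF=(2051981/2000000 − 21/800·(0.986900+0.946700+0.934100+0.927100+0.910200))/(1+21/800) = 4397/5000 ≈ 0.879400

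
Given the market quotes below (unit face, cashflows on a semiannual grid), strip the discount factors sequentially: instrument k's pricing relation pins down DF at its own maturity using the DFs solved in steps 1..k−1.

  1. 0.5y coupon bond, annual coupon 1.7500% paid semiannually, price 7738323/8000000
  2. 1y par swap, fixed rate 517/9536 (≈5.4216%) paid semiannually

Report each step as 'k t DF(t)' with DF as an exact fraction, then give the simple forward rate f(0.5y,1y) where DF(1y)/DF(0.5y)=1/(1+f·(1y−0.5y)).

step 1 [0.5y] bond c/2=7/800: DF=(7738323/8000000 − 7/800·(0))/(1+7/800) = 9589/10000 ≈ 0.958900
step 2 [1y] swap r/2=517/19072: DF=(1 − 517/19072·(0.958900))/(1+517/19072) = 9483/10000 ≈ 0.948300

1 1/2 9589/10000
2 1 9483/10000
f(0.5y,1y) = ((9589/10000)/(9483/10000) − 1)/(1/2) = 212/9483 ≈ 2.2356%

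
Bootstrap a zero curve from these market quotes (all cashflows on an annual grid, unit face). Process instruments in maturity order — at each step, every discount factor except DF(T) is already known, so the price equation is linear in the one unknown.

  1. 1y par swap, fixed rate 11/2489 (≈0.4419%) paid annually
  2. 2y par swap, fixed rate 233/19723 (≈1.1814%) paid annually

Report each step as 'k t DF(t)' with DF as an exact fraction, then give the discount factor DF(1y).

1 1 2489/2500
2 2 9767/10000
DF(1y) = 2489/2500 ≈ 0.995600

step 1 [1y] swap r/1=11/2489: DF=(1 − 11/2489·(0))/(1+11/2489) = 2489/2500 ≈ 0.995600
step 2 [2y] swap r/1=233/19723: DF=(1 − 233/19723·(0.995600))/(1+233/19723) = 9767/10000 ≈ 0.976700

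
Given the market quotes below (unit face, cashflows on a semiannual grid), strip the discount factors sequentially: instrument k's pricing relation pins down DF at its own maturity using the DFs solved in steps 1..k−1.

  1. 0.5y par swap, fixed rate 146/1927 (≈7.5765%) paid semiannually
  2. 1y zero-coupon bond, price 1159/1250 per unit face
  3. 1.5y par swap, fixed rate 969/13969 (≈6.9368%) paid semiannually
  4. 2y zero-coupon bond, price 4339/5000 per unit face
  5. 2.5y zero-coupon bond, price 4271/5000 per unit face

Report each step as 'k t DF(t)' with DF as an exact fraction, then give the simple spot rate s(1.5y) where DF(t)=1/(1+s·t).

1 1/2 1927/2000
2 1 1159/1250
3 3/2 9031/10000
4 2 4339/5000
5 5/2 4271/5000
s(1.5y) = (1/(9031/10000) − 1)/(3/2) = 646/9031 ≈ 7.1531%

step 1 [0.5y] swap r/2=73/1927: DF=(1 − 73/1927·(0))/(1+73/1927) = 1927/2000 ≈ 0.963500
step 2 [1y] zero: DF = P = 1159/1250 ≈ 0.927200
step 3 [1.5y] swap r/2=969/27938: DF=(1 − 969/27938·(0.963500+0.927200))/(1+969/27938) = 9031/10000 ≈ 0.903100
step 4 [2y] zero: DF = P = 4339/5000 ≈ 0.867800
step 5 [2.5y] zero: DF = P = 4271/5000 ≈ 0.854200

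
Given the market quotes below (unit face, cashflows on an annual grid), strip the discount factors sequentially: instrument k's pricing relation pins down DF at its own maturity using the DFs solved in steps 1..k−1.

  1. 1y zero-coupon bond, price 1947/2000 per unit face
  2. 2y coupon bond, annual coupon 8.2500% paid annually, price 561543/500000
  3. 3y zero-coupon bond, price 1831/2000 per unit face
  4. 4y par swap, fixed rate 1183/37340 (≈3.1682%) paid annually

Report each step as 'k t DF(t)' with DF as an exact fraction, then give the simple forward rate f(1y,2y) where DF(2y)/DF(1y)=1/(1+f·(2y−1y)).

step 1 [1y] zero: DF = P = 1947/2000 ≈ 0.973500
step 2 [2y] bond c/1=33/400: DF=(561543/500000 − 33/400·(0.973500))/(1+33/400) = 9633/10000 ≈ 0.963300
step 3 [3y] zero: DF = P = 1831/2000 ≈ 0.915500
step 4 [4y] swap r/1=1183/37340: DF=(1 − 1183/37340·(0.973500+0.963300+0.915500))/(1+1183/37340) = 8817/10000 ≈ 0.881700

1 1 1947/2000
2 2 9633/10000
3 3 1831/2000
4 4 8817/10000
f(1y,2y) = ((1947/2000)/(9633/10000) − 1)/(1) = 34/3211 ≈ 1.0589%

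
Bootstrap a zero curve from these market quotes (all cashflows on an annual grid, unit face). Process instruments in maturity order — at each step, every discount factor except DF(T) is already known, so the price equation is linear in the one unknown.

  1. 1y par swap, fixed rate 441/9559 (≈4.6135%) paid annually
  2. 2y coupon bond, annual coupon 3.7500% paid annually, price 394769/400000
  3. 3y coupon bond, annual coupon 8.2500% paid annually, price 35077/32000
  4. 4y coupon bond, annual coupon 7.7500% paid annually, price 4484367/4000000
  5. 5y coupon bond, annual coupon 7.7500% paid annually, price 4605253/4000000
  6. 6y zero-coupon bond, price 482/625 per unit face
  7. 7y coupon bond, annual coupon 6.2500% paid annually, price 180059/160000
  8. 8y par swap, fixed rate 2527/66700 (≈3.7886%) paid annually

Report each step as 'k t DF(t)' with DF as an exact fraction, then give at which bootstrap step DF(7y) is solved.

step 1 [1y] swap r/1=441/9559: DF=(1 − 441/9559·(0))/(1+441/9559) = 9559/10000 ≈ 0.955900
step 2 [2y] bond c/1=3/80: DF=(394769/400000 − 3/80·(0.955900))/(1+3/80) = 9167/10000 ≈ 0.916700
step 3 [3y] bond c/1=33/400: DF=(35077/32000 − 33/400·(0.955900+0.916700))/(1+33/400) = 8699/10000 ≈ 0.869900
step 4 [4y] bond c/1=31/400: DF=(4484367/4000000 − 31/400·(0.955900+0.916700+0.869900))/(1+31/400) = 527/625 ≈ 0.843200
step 5 [5y] bond c/1=31/400: DF=(4605253/4000000 − 31/400·(0.955900+0.916700+0.869900+0.843200))/(1+31/400) = 4053/5000 ≈ 0.810600
step 6 [6y] zero: DF = P = 482/625 ≈ 0.771200
step 7 [7y] bond c/1=1/16: DF=(180059/160000 − 1/16·(0.955900+0.916700+0.869900+0.843200+0.810600+0.771200))/(1+1/16) = 472/625 ≈ 0.755200
step 8 [8y] swap r/1=2527/66700: DF=(1 − 2527/66700·(0.955900+0.916700+0.869900+0.843200+0.810600+0.771200+0.755200))/(1+2527/66700) = 7473/10000 ≈ 0.747300

1 1 9559/10000
2 2 9167/10000
3 3 8699/10000
4 4 527/625
5 5 4053/5000
6 6 482/625
7 7 472/625
8 8 7473/10000
DF(7y) is solved at step 7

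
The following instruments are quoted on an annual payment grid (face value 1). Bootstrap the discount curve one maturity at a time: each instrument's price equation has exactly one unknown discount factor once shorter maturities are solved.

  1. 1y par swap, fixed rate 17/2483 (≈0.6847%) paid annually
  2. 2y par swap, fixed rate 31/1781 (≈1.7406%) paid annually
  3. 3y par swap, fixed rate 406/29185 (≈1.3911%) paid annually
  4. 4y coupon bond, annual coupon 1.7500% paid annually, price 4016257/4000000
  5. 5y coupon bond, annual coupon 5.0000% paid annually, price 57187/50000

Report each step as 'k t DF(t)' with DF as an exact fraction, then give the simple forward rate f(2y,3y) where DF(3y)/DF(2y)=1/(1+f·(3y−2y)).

step 1 [1y] swap r/1=17/2483: DF=(1 − 17/2483·(0))/(1+17/2483) = 2483/2500 ≈ 0.993200
step 2 [2y] swap r/1=31/1781: DF=(1 − 31/1781·(0.993200))/(1+31/1781) = 9659/10000 ≈ 0.965900
step 3 [3y] swap r/1=406/29185: DF=(1 − 406/29185·(0.993200+0.965900))/(1+406/29185) = 4797/5000 ≈ 0.959400
step 4 [4y] bond c/1=7/400: DF=(4016257/4000000 − 7/400·(0.993200+0.965900+0.959400))/(1+7/400) = 4683/5000 ≈ 0.936600
step 5 [5y] bond c/1=1/20: DF=(57187/50000 − 1/20·(0.993200+0.965900+0.959400+0.936600))/(1+1/20) = 9057/10000 ≈ 0.905700

1 1 2483/2500
2 2 9659/10000
3 3 4797/5000
4 4 4683/5000
5 5 9057/10000
f(2y,3y) = ((9659/10000)/(4797/5000) − 1)/(1) = 5/738 ≈ 0.6775%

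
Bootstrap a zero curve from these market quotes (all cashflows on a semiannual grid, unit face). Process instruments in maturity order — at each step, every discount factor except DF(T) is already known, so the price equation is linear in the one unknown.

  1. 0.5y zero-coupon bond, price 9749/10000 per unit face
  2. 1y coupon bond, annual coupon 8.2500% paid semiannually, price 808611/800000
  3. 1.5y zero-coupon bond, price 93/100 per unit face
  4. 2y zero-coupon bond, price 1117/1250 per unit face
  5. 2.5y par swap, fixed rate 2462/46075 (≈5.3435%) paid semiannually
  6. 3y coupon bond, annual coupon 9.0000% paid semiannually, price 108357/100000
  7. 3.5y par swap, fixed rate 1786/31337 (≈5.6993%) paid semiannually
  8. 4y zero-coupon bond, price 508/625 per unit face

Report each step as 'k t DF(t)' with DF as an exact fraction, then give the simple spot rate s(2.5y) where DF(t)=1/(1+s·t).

1 1/2 9749/10000
2 1 9321/10000
3 3/2 93/100
4 2 1117/1250
5 5/2 8769/10000
6 3 1677/2000
7 7/2 4107/5000
8 4 508/625
s(2.5y) = (1/(8769/10000) − 1)/(5/2) = 2462/43845 ≈ 5.6152%

step 1 [0.5y] zero: DF = P = 9749/10000 ≈ 0.974900
step 2 [1y] bond c/2=33/800: DF=(808611/800000 − 33/800·(0.974900))/(1+33/800) = 9321/10000 ≈ 0.932100
step 3 [1.5y] zero: DF = P = 93/100 ≈ 0.930000
step 4 [2y] zero: DF = P = 1117/1250 ≈ 0.893600
step 5 [2.5y] swap r/2=1231/46075: DF=(1 − 1231/46075·(0.974900+0.932100+0.930000+0.893600))/(1+1231/46075) = 8769/10000 ≈ 0.876900
step 6 [3y] bond c/2=9/200: DF=(108357/100000 − 9/200·(0.974900+0.932100+0.930000+0.893600+0.876900))/(1+9/200) = 1677/2000 ≈ 0.838500
step 7 [3.5y] swap r/2=893/31337: DF=(1 − 893/31337·(0.974900+0.932100+0.930000+0.893600+0.876900+0.838500))/(1+893/31337) = 4107/5000 ≈ 0.821400
step 8 [4y] zero: DF = P = 508/625 ≈ 0.812800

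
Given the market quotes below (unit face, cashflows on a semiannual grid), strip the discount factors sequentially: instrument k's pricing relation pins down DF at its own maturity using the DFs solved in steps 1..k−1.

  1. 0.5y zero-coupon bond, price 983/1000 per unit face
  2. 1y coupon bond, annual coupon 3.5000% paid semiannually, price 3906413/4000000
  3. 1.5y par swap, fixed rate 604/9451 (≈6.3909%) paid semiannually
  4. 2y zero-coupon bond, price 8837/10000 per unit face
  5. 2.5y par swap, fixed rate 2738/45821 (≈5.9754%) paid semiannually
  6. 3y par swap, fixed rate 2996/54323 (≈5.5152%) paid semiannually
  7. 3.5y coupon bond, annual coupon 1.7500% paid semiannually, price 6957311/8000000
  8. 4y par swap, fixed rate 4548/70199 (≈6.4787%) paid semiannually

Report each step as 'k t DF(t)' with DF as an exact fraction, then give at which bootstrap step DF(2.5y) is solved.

1 1/2 983/1000
2 1 9429/10000
3 3/2 4547/5000
4 2 8837/10000
5 5/2 8631/10000
6 3 4251/5000
7 7/2 163/200
8 4 3863/5000
DF(2.5y) is solved at step 5

step 1 [0.5y] zero: DF = P = 983/1000 ≈ 0.983000
step 2 [1y] bond c/2=7/400: DF=(3906413/4000000 − 7/400·(0.983000))/(1+7/400) = 9429/10000 ≈ 0.942900
step 3 [1.5y] swap r/2=302/9451: DF=(1 − 302/9451·(0.983000+0.942900))/(1+302/9451) = 4547/5000 ≈ 0.909400
step 4 [2y] zero: DF = P = 8837/10000 ≈ 0.883700
step 5 [2.5y] swap r/2=1369/45821: DF=(1 − 1369/45821·(0.983000+0.942900+0.909400+0.883700))/(1+1369/45821) = 8631/10000 ≈ 0.863100
step 6 [3y] swap r/2=1498/54323: DF=(1 − 1498/54323·(0.983000+0.942900+0.909400+0.883700+0.863100))/(1+1498/54323) = 4251/5000 ≈ 0.850200
step 7 [3.5y] bond c/2=7/800: DF=(6957311/8000000 − 7/800·(0.983000+0.942900+0.909400+0.883700+0.863100+0.850200))/(1+7/800) = 163/200 ≈ 0.815000
step 8 [4y] swap r/2=2274/70199: DF=(1 − 2274/70199·(0.983000+0.942900+0.909400+0.883700+0.863100+0.850200+0.815000))/(1+2274/70199) = 3863/5000 ≈ 0.772600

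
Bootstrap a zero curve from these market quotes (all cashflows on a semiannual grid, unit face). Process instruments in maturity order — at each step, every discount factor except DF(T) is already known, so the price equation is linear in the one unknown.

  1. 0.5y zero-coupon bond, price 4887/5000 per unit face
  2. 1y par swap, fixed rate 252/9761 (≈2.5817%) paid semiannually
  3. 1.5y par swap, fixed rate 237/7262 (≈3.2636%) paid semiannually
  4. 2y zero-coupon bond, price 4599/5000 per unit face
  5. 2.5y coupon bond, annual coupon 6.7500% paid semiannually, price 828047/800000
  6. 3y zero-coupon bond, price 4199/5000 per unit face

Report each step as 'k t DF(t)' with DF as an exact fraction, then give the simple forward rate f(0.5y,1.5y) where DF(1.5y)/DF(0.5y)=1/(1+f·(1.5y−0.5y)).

1 1/2 4887/5000
2 1 2437/2500
3 3/2 4763/5000
4 2 4599/5000
5 5/2 2191/2500
6 3 4199/5000
f(0.5y,1.5y) = ((4887/5000)/(4763/5000) − 1)/(1) = 124/4763 ≈ 2.6034%

step 1 [0.5y] zero: DF = P = 4887/5000 ≈ 0.977400
step 2 [1y] swap r/2=126/9761: DF=(1 − 126/9761·(0.977400))/(1+126/9761) = 2437/2500 ≈ 0.974800
step 3 [1.5y] swap r/2=237/14524: DF=(1 − 237/14524·(0.977400+0.974800))/(1+237/14524) = 4763/5000 ≈ 0.952600
step 4 [2y] zero: DF = P = 4599/5000 ≈ 0.919800
step 5 [2.5y] bond c/2=27/800: DF=(828047/800000 − 27/800·(0.977400+0.974800+0.952600+0.919800))/(1+27/800) = 2191/2500 ≈ 0.876400
step 6 [3y] zero: DF = P = 4199/5000 ≈ 0.839800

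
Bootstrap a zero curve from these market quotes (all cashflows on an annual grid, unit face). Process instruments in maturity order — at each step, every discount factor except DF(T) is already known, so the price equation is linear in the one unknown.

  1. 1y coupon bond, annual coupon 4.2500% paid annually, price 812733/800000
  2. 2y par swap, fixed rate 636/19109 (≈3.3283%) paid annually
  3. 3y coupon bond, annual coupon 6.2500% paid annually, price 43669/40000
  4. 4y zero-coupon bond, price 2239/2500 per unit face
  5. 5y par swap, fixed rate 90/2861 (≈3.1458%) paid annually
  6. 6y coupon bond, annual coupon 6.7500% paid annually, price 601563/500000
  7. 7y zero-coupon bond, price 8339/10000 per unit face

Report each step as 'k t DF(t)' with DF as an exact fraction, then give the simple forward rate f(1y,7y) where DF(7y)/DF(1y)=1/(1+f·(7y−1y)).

step 1 [1y] bond c/1=17/400: DF=(812733/800000 − 17/400·(0))/(1+17/400) = 1949/2000 ≈ 0.974500
step 2 [2y] swap r/1=636/19109: DF=(1 − 636/19109·(0.974500))/(1+636/19109) = 2341/2500 ≈ 0.936400
step 3 [3y] bond c/1=1/16: DF=(43669/40000 − 1/16·(0.974500+0.936400))/(1+1/16) = 9151/10000 ≈ 0.915100
step 4 [4y] zero: DF = P = 2239/2500 ≈ 0.895600
step 5 [5y] swap r/1=90/2861: DF=(1 − 90/2861·(0.974500+0.936400+0.915100+0.895600))/(1+90/2861) = 107/125 ≈ 0.856000
step 6 [6y] bond c/1=27/400: DF=(601563/500000 − 27/400·(0.974500+0.936400+0.915100+0.895600+0.856000))/(1+27/400) = 1047/1250 ≈ 0.837600
step 7 [7y] zero: DF = P = 8339/10000 ≈ 0.833900

1 1 1949/2000
2 2 2341/2500
3 3 9151/10000
4 4 2239/2500
5 5 107/125
6 6 1047/1250
7 7 8339/10000
f(1y,7y) = ((1949/2000)/(8339/10000) − 1)/(6) = 703/25017 ≈ 2.8101%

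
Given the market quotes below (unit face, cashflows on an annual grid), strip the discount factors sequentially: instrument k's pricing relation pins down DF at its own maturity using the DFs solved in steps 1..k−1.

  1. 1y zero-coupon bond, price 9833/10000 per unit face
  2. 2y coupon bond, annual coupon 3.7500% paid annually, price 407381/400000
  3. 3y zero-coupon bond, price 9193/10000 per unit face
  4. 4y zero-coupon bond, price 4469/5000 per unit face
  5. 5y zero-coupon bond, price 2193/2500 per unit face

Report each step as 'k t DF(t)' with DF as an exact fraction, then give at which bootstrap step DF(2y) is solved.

step 1 [1y] zero: DF = P = 9833/10000 ≈ 0.983300
step 2 [2y] bond c/1=3/80: DF=(407381/400000 − 3/80·(0.983300))/(1+3/80) = 9461/10000 ≈ 0.946100
step 3 [3y] zero: DF = P = 9193/10000 ≈ 0.919300
step 4 [4y] zero: DF = P = 4469/5000 ≈ 0.893800
step 5 [5y] zero: DF = P = 2193/2500 ≈ 0.877200

1 1 9833/10000
2 2 9461/10000
3 3 9193/10000
4 4 4469/5000
5 5 2193/2500
DF(2y) is solved at step 2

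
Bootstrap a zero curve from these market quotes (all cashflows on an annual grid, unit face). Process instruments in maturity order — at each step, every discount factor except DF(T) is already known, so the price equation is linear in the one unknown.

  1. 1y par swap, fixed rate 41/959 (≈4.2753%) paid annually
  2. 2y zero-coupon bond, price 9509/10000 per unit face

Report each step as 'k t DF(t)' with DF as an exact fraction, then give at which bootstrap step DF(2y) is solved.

step 1 [1y] swap r/1=41/959: DF=(1 − 41/959·(0))/(1+41/959) = 959/1000 ≈ 0.959000
step 2 [2y] zero: DF = P = 9509/10000 ≈ 0.950900

1 1 959/1000
2 2 9509/10000
DF(2y) is solved at step 2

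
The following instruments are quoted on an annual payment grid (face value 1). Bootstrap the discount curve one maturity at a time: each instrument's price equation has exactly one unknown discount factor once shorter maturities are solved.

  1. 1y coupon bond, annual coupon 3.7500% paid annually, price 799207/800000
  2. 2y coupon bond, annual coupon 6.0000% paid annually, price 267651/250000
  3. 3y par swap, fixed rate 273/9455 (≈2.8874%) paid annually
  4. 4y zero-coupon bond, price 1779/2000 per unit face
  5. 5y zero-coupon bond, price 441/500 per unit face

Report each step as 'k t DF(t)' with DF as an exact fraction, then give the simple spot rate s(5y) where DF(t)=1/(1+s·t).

1 1 9629/10000
2 2 1911/2000
3 3 9181/10000
4 4 1779/2000
5 5 441/500
s(5y) = (1/(441/500) − 1)/(5) = 59/2205 ≈ 2.6757%

step 1 [1y] bond c/1=3/80: DF=(799207/800000 − 3/80·(0))/(1+3/80) = 9629/10000 ≈ 0.962900
step 2 [2y] bond c/1=3/50: DF=(267651/250000 − 3/50·(0.962900))/(1+3/50) = 1911/2000 ≈ 0.955500
step 3 [3y] swap r/1=273/9455: DF=(1 − 273/9455·(0.962900+0.955500))/(1+273/9455) = 9181/10000 ≈ 0.918100
step 4 [4y] zero: DF = P = 1779/2000 ≈ 0.889500
step 5 [5y] zero: DF = P = 441/500 ≈ 0.882000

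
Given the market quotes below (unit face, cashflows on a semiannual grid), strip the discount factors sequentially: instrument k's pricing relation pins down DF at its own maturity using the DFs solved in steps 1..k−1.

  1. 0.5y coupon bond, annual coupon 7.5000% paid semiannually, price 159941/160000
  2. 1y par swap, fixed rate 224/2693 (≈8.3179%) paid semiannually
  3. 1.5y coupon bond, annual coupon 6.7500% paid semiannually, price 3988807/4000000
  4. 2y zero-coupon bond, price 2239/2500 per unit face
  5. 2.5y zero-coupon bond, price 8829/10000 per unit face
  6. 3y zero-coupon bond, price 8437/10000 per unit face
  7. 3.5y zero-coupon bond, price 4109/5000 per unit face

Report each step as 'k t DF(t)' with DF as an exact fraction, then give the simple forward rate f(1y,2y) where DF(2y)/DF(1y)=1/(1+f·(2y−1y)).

1 1/2 1927/2000
2 1 576/625
3 3/2 9031/10000
4 2 2239/2500
5 5/2 8829/10000
6 3 8437/10000
7 7/2 4109/5000
f(1y,2y) = ((576/625)/(2239/2500) − 1)/(1) = 65/2239 ≈ 2.9031%

step 1 [0.5y] bond c/2=3/80: DF=(159941/160000 − 3/80·(0))/(1+3/80) = 1927/2000 ≈ 0.963500
step 2 [1y] swap r/2=112/2693: DF=(1 − 112/2693·(0.963500))/(1+112/2693) = 576/625 ≈ 0.921600
step 3 [1.5y] bond c/2=27/800: DF=(3988807/4000000 − 27/800·(0.963500+0.921600))/(1+27/800) = 9031/10000 ≈ 0.903100
step 4 [2y] zero: DF = P = 2239/2500 ≈ 0.895600
step 5 [2.5y] zero: DF = P = 8829/10000 ≈ 0.882900
step 6 [3y] zero: DF = P = 8437/10000 ≈ 0.843700
step 7 [3.5y] zero: DF = P = 4109/5000 ≈ 0.821800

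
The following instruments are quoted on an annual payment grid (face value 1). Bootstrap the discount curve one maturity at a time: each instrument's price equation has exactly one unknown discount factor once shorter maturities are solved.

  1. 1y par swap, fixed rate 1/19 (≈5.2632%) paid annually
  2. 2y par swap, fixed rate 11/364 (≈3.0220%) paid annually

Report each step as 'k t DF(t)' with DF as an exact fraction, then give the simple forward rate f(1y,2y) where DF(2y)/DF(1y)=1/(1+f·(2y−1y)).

step 1 [1y] swap r/1=1/19: DF=(1 − 1/19·(0))/(1+1/19) = 19/20 ≈ 0.950000
step 2 [2y] swap r/1=11/364: DF=(1 − 11/364·(0.950000))/(1+11/364) = 2357/2500 ≈ 0.942800

1 1 19/20
2 2 2357/2500
f(1y,2y) = ((19/20)/(2357/2500) − 1)/(1) = 18/2357 ≈ 0.7637%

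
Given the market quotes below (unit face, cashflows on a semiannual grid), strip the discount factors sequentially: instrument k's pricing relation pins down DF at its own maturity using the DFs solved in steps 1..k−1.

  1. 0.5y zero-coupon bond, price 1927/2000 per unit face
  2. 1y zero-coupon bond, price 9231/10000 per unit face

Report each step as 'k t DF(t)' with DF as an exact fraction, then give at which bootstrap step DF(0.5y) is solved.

1 1/2 1927/2000
2 1 9231/10000
DF(0.5y) is solved at step 1

step 1 [0.5y] zero: DF = P = 1927/2000 ≈ 0.963500
step 2 [1y] zero: DF = P = 9231/10000 ≈ 0.923100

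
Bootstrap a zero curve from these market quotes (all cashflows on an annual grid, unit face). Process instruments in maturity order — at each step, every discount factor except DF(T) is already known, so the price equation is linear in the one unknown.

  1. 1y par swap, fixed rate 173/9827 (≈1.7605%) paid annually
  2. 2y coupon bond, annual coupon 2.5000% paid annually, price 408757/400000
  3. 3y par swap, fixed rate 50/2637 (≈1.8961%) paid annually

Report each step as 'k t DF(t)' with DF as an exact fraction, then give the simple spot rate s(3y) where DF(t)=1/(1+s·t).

1 1 9827/10000
2 2 973/1000
3 3 189/200
s(3y) = (1/(189/200) − 1)/(3) = 11/567 ≈ 1.9400%

step 1 [1y] swap r/1=173/9827: DF=(1 − 173/9827·(0))/(1+173/9827) = 9827/10000 ≈ 0.982700
step 2 [2y] bond c/1=1/40: DF=(408757/400000 − 1/40·(0.982700))/(1+1/40) = 973/1000 ≈ 0.973000
step 3 [3y] swap r/1=50/2637: DF=(1 − 50/2637·(0.982700+0.973000))/(1+50/2637) = 189/200 ≈ 0.945000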